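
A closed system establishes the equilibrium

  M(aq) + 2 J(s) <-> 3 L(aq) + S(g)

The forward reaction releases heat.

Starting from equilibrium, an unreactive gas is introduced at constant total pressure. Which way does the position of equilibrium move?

Adding inert gas at constant total pressure expands the volume and lowers every reacting partial pressure. With Δn_gas = 1 − 0 = +1, Q moves away from K toward the side with fewer gas moles, so the system shifts toward the side with more gas moles — to the right.

right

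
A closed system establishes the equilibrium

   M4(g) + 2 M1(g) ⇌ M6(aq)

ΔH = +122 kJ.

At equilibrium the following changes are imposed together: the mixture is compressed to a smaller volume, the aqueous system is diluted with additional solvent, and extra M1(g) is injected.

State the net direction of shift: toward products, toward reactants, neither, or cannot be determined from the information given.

Gas moles: reactants 3, products 0 (Δn_gas = -3). Compression shifts the system toward the side with fewer moles of gas — to the right.
Dilution lowers every aqueous concentration by the same factor. Δn_aq = 1 − 0 = +1, so the system shifts toward the side with more dissolved moles — to the right.
Adding M1 (g), a reactant, drives the reaction to the right.
All effects act in the same direction — net shift to the right.

right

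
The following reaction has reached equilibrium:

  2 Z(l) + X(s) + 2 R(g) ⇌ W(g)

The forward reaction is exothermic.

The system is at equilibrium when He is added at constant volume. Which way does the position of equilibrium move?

At constant volume, adding an inert gas leaves every reacting species' partial pressure unchanged, so Q is unchanged — no shift from this change.

no shift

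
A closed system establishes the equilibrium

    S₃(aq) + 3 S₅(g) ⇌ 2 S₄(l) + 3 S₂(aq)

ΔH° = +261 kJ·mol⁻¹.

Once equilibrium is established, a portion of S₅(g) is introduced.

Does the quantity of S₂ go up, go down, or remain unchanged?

increases

Adding S₅ (g), a reactant, drives the reaction to the right.
The net shift is to the right. S₂ is a product, so its amount increases.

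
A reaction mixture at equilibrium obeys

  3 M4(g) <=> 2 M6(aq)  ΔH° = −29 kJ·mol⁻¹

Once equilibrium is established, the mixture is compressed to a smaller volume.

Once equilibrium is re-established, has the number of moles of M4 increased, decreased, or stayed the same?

Gas moles: reactants 3, products 0 (Δn_gas = -3). Compression shifts the system toward the side with fewer moles of gas — to the right.
The net shift is to the right. M4 is a reactant, so its amount decreases.

decreases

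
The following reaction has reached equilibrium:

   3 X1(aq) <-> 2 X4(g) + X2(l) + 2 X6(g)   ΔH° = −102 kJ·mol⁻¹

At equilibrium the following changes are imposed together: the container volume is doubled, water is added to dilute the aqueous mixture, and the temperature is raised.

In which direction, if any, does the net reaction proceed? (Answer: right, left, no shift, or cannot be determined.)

cannot be determined

Gas moles: reactants 0, products 4 (Δn_gas = +4). Expansion shifts the system toward the side with more moles of gas — to the right.
Dilution lowers every aqueous concentration by the same factor. Δn_aq = 0 − 3 = -3, so the system shifts toward the side with more dissolved moles — to the left.
The forward reaction is exothermic. Raising T favours the endothermic direction — shift to the left.
The individual effects push in opposite directions; without quantitative information the net direction cannot be determined.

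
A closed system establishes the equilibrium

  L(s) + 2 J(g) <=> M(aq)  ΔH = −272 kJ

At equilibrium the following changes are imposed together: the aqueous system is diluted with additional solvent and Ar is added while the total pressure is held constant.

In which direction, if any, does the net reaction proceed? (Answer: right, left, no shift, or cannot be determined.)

cannot be determined

Dilution lowers every aqueous concentration by the same factor. Δn_aq = 1 − 0 = +1, so the system shifts toward the side with more dissolved moles — to the right.
Adding inert gas at constant total pressure expands the volume and lowers every reacting partial pressure. With Δn_gas = 0 − 2 = -2, Q moves away from K toward the side with fewer gas moles, so the system shifts toward the side with more gas moles — to the left.
The individual effects push in opposite directions; without quantitative information the net direction cannot be determined.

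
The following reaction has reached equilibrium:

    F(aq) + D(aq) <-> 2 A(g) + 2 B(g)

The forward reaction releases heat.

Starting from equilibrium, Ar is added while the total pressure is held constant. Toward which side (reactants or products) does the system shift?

right

Adding inert gas at constant total pressure expands the volume and lowers every reacting partial pressure. With Δn_gas = 4 − 0 = +4, Q moves away from K toward the side with fewer gas moles, so the system shifts toward the side with more gas moles — to the right.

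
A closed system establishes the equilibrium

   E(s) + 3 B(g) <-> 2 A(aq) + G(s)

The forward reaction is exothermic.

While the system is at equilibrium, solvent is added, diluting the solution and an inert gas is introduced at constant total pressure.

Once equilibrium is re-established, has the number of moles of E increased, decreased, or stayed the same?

Dilution lowers every aqueous concentration by the same factor. Δn_aq = 2 − 0 = +2, so the system shifts toward the side with more dissolved moles — to the right.
Adding inert gas at constant total pressure expands the volume and lowers every reacting partial pressure. With Δn_gas = 0 − 3 = -3, Q moves away from K toward the side with fewer gas moles, so the system shifts toward the side with more gas moles — to the left.
The two effects oppose each other, so the net shift — and hence the change in E — cannot be determined from the given information.

cannot be determined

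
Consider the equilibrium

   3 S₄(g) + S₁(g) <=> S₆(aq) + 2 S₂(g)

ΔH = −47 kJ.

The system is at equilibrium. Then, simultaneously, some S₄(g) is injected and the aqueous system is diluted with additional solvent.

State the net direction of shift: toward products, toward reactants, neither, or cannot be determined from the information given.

right

Adding S₄ (g), a reactant, drives the reaction to the right.
Dilution lowers every aqueous concentration by the same factor. Δn_aq = 1 − 0 = +1, so the system shifts toward the side with more dissolved moles — to the right.
All effects act in the same direction — net shift to the right.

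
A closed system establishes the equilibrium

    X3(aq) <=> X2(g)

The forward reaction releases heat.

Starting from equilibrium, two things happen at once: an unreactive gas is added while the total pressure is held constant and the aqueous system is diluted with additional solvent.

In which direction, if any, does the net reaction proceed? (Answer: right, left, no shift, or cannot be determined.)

cannot be determined

Adding inert gas at constant total pressure expands the volume and lowers every reacting partial pressure. With Δn_gas = 1 − 0 = +1, Q moves away from K toward the side with fewer gas moles, so the system shifts toward the side with more gas moles — to the right.
Dilution lowers every aqueous concentration by the same factor. Δn_aq = 0 − 1 = -1, so the system shifts toward the side with more dissolved moles — to the left.
The individual effects push in opposite directions; without quantitative information the net direction cannot be determined.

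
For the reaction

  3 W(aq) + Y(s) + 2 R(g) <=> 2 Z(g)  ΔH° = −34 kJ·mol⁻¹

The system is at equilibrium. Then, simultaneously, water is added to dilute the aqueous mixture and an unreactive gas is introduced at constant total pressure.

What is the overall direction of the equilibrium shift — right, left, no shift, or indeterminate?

Dilution lowers every aqueous concentration by the same factor. Δn_aq = 0 − 3 = -3, so the system shifts toward the side with more dissolved moles — to the left.
Adding inert gas at constant total pressure expands the volume, scaling every reacting partial pressure by the same factor. Δn_gas = 2 − 2 = 0, so Q is unchanged — no shift.
Only the nonzero effect(s) matter; the net shift is to the left.

left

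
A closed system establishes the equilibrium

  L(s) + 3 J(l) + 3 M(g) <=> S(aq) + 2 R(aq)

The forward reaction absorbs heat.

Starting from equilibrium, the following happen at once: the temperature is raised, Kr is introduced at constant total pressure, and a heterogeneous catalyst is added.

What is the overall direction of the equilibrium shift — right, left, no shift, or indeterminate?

cannot be determined

The forward reaction is endothermic. Raising T favours the endothermic direction — shift to the right.
Adding inert gas at constant total pressure expands the volume and lowers every reacting partial pressure. With Δn_gas = 0 − 3 = -3, Q moves away from K toward the side with fewer gas moles, so the system shifts toward the side with more gas moles — to the left.
A catalyst speeds both forward and reverse rates equally; it changes neither Q nor K — no shift from this change.
The individual effects push in opposite directions; without quantitative information the net direction cannot be determined.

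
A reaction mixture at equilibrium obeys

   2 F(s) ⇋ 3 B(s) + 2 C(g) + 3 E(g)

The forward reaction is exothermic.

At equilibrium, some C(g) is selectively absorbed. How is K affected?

unchanged

The equilibrium constant depends only on temperature. This perturbation may move the position of equilibrium, but since T is unchanged, K itself is unchanged.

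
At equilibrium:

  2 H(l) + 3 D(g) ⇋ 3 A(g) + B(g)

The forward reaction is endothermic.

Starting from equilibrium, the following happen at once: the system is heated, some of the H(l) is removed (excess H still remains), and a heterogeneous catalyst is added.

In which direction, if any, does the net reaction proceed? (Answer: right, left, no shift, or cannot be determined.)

right

The forward reaction is endothermic. Raising T favours the endothermic direction — shift to the right.
H is a pure liquid; its activity is 1 regardless of amount, so Q is unaffected — no shift from this change.
A catalyst speeds both forward and reverse rates equally; it changes neither Q nor K — no shift from this change.
Only the nonzero effect(s) matter; the net shift is to the right.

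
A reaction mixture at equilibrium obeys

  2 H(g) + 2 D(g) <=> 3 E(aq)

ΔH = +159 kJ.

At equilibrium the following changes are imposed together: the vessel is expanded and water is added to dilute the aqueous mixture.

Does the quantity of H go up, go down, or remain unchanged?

Gas moles: reactants 4, products 0 (Δn_gas = -4). Expansion shifts the system toward the side with more moles of gas — to the left.
Dilution lowers every aqueous concentration by the same factor. Δn_aq = 3 − 0 = +3, so the system shifts toward the side with more dissolved moles — to the right.
The two effects oppose each other, so the net shift — and hence the change in H — cannot be determined from the given information.

cannot be determined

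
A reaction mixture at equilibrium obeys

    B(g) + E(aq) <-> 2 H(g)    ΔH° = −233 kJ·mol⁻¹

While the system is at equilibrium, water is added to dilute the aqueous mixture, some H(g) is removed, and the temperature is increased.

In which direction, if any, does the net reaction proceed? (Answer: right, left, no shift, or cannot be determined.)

Dilution lowers every aqueous concentration by the same factor. Δn_aq = 0 − 1 = -1, so the system shifts toward the side with more dissolved moles — to the left.
Removing H (g), a product, drives the reaction to the right.
The forward reaction is exothermic. Raising T favours the endothermic direction — shift to the left.
The individual effects push in opposite directions; without quantitative information the net direction cannot be determined.

cannot be determined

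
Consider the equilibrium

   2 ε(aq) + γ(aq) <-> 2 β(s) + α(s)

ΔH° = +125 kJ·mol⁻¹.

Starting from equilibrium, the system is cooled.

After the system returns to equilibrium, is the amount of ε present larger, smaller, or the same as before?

The forward reaction is endothermic. Lowering T favours the exothermic direction — shift to the left.
The net shift is to the left. ε is a reactant, so its amount increases.

increases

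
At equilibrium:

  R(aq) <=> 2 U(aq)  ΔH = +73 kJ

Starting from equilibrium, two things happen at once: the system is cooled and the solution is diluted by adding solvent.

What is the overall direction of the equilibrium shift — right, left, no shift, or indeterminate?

cannot be determined

The forward reaction is endothermic. Lowering T favours the exothermic direction — shift to the left.
Dilution lowers every aqueous concentration by the same factor. Δn_aq = 2 − 1 = +1, so the system shifts toward the side with more dissolved moles — to the right.
The individual effects push in opposite directions; without quantitative information the net direction cannot be determined.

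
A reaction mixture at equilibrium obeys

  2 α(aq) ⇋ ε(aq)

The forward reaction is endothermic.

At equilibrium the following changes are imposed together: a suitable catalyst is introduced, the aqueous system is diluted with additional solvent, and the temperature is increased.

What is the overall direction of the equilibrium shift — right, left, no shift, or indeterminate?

cannot be determined

A catalyst speeds both forward and reverse rates equally; it changes neither Q nor K — no shift from this change.
Dilution lowers every aqueous concentration by the same factor. Δn_aq = 1 − 2 = -1, so the system shifts toward the side with more dissolved moles — to the left.
The forward reaction is endothermic. Raising T favours the endothermic direction — shift to the right.
The individual effects push in opposite directions; without quantitative information the net direction cannot be determined.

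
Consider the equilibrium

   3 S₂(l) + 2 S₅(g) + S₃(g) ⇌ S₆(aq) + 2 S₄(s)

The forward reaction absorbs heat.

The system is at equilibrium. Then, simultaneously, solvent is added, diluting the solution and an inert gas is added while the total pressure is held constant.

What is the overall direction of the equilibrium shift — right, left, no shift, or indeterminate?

Dilution lowers every aqueous concentration by the same factor. Δn_aq = 1 − 0 = +1, so the system shifts toward the side with more dissolved moles — to the right.
Adding inert gas at constant total pressure expands the volume and lowers every reacting partial pressure. With Δn_gas = 0 − 3 = -3, Q moves away from K toward the side with fewer gas moles, so the system shifts toward the side with more gas moles — to the left.
The individual effects push in opposite directions; without quantitative information the net direction cannot be determined.

cannot be determined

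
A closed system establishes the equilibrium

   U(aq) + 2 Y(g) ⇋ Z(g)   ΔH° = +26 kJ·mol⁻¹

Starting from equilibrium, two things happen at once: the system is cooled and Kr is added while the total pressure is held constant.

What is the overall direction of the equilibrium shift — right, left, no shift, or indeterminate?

The forward reaction is endothermic. Lowering T favours the exothermic direction — shift to the left.
Adding inert gas at constant total pressure expands the volume and lowers every reacting partial pressure. With Δn_gas = 1 − 2 = -1, Q moves away from K toward the side with fewer gas moles, so the system shifts toward the side with more gas moles — to the left.
All effects act in the same direction — net shift to the left.

left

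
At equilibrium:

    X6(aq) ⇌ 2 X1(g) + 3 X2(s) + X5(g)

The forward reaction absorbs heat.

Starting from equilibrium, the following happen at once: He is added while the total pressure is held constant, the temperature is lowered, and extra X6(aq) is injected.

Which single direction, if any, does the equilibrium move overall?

cannot be determined

Adding inert gas at constant total pressure expands the volume and lowers every reacting partial pressure. With Δn_gas = 3 − 0 = +3, Q moves away from K toward the side with fewer gas moles, so the system shifts toward the side with more gas moles — to the right.
The forward reaction is endothermic. Lowering T favours the exothermic direction — shift to the left.
Adding X6 (aq), a reactant, drives the reaction to the right.
The individual effects push in opposite directions; without quantitative information the net direction cannot be determined.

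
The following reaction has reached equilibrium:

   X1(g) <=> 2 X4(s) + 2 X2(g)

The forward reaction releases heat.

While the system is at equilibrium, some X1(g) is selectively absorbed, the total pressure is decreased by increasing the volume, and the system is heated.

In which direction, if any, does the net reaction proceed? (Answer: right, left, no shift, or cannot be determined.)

cannot be determined

Removing X1 (g), a reactant, drives the reaction to the left.
Gas moles: reactants 1, products 2 (Δn_gas = +1). Expansion shifts the system toward the side with more moles of gas — to the right.
The forward reaction is exothermic. Raising T favours the endothermic direction — shift to the left.
The individual effects push in opposite directions; without quantitative information the net direction cannot be determined.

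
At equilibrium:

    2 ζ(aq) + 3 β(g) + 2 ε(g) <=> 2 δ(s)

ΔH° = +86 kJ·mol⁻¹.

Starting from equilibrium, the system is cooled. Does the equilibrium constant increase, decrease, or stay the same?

decreases

K depends on temperature via the van 't Hoff relation. The forward reaction is endothermic, so lowering T decreases K.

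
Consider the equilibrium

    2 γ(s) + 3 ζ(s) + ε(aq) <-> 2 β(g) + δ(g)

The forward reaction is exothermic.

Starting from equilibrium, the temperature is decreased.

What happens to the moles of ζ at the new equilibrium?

The forward reaction is exothermic. Lowering T favours the exothermic direction — shift to the right.
The net shift is to the right. ζ is a reactant, so its amount decreases.

decreases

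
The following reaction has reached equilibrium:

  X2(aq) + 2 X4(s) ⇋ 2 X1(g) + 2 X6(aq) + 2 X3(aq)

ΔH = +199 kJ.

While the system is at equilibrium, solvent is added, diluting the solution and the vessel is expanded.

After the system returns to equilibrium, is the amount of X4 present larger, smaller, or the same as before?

decreases

Dilution lowers every aqueous concentration by the same factor. Δn_aq = 4 − 1 = +3, so the system shifts toward the side with more dissolved moles — to the right.
Gas moles: reactants 0, products 2 (Δn_gas = +2). Expansion shifts the system toward the side with more moles of gas — to the right.
The net shift is to the right. X4 is a reactant, so its amount decreases.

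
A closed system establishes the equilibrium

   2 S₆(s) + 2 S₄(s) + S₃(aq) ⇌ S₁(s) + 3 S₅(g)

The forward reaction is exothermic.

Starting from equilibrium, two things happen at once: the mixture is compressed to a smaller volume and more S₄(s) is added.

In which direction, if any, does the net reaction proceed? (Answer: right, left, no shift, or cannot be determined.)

Gas moles: reactants 0, products 3 (Δn_gas = +3). Compression shifts the system toward the side with fewer moles of gas — to the left.
S₄ is a pure solid; its activity is 1 regardless of amount, so Q is unaffected — no shift from this change.
Only the nonzero effect(s) matter; the net shift is to the left.

left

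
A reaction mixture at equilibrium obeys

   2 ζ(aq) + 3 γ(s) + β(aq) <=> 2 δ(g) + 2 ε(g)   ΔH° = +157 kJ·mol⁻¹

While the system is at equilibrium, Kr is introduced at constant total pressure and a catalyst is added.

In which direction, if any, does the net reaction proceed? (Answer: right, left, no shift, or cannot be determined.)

Adding inert gas at constant total pressure expands the volume and lowers every reacting partial pressure. With Δn_gas = 4 − 0 = +4, Q moves away from K toward the side with fewer gas moles, so the system shifts toward the side with more gas moles — to the right.
A catalyst speeds both forward and reverse rates equally; it changes neither Q nor K — no shift from this change.
Only the nonzero effect(s) matter; the net shift is to the right.

right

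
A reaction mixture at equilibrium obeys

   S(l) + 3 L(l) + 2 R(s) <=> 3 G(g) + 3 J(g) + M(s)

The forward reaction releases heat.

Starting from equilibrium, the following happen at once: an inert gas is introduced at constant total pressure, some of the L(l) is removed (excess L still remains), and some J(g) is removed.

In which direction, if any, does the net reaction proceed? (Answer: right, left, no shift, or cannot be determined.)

right

Adding inert gas at constant total pressure expands the volume and lowers every reacting partial pressure. With Δn_gas = 6 − 0 = +6, Q moves away from K toward the side with fewer gas moles, so the system shifts toward the side with more gas moles — to the right.
L is a pure liquid; its activity is 1 regardless of amount, so Q is unaffected — no shift from this change.
Removing J (g), a product, drives the reaction to the right.
Only the nonzero effect(s) matter; the net shift is to the right.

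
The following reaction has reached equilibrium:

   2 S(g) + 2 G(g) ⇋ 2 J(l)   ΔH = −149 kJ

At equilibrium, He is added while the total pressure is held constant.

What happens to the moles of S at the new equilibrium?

Adding inert gas at constant total pressure expands the volume and lowers every reacting partial pressure. With Δn_gas = 0 − 4 = -4, Q moves away from K toward the side with fewer gas moles, so the system shifts toward the side with more gas moles — to the left.
The net shift is to the left. S is a reactant, so its amount increases.

increases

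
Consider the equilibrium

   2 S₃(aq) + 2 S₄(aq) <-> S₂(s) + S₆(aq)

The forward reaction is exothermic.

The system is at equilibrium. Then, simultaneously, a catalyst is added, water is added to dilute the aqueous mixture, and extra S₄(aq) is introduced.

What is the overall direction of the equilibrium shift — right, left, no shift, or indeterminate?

cannot be determined

A catalyst speeds both forward and reverse rates equally; it changes neither Q nor K — no shift from this change.
Dilution lowers every aqueous concentration by the same factor. Δn_aq = 1 − 4 = -3, so the system shifts toward the side with more dissolved moles — to the left.
Adding S₄ (aq), a reactant, drives the reaction to the right.
The individual effects push in opposite directions; without quantitative information the net direction cannot be determined.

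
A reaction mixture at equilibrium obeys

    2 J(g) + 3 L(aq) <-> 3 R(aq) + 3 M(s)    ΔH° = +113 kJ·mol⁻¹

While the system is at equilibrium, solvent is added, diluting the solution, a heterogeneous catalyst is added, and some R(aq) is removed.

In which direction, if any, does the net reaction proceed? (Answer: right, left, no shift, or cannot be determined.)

right

Dilution scales every aqueous concentration by the same factor. Δn_aq = 3 − 3 = 0, so Q is unchanged — no shift.
A catalyst speeds both forward and reverse rates equally; it changes neither Q nor K — no shift from this change.
Removing R (aq), a product, drives the reaction to the right.
Only the nonzero effect(s) matter; the net shift is to the right.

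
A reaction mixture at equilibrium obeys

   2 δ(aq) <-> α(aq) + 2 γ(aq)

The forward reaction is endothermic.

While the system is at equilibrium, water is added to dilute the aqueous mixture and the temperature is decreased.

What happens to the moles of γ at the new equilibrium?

cannot be determined

Dilution lowers every aqueous concentration by the same factor. Δn_aq = 3 − 2 = +1, so the system shifts toward the side with more dissolved moles — to the right.
The forward reaction is endothermic. Lowering T favours the exothermic direction — shift to the left.
The two effects oppose each other, so the net shift — and hence the change in γ — cannot be determined from the given information.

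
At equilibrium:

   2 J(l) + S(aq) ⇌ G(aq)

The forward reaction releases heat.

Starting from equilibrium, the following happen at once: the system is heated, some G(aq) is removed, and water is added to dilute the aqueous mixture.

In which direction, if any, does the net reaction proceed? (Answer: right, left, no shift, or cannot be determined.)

The forward reaction is exothermic. Raising T favours the endothermic direction — shift to the left.
Removing G (aq), a product, drives the reaction to the right.
Dilution scales every aqueous concentration by the same factor. Δn_aq = 1 − 1 = 0, so Q is unchanged — no shift.
The individual effects push in opposite directions; without quantitative information the net direction cannot be determined.

cannot be determined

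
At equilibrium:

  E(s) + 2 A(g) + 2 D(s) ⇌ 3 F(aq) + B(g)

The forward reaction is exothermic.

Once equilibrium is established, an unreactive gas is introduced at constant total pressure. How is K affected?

unchanged

The equilibrium constant depends only on temperature. This perturbation may move the position of equilibrium, but since T is unchanged, K itself is unchanged.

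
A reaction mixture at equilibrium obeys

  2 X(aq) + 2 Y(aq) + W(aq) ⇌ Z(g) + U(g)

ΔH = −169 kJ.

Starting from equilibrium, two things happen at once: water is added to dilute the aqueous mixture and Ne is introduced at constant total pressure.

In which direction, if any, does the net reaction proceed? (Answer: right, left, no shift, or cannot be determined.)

cannot be determined

Dilution lowers every aqueous concentration by the same factor. Δn_aq = 0 − 5 = -5, so the system shifts toward the side with more dissolved moles — to the left.
Adding inert gas at constant total pressure expands the volume and lowers every reacting partial pressure. With Δn_gas = 2 − 0 = +2, Q moves away from K toward the side with fewer gas moles, so the system shifts toward the side with more gas moles — to the right.
The individual effects push in opposite directions; without quantitative information the net direction cannot be determined.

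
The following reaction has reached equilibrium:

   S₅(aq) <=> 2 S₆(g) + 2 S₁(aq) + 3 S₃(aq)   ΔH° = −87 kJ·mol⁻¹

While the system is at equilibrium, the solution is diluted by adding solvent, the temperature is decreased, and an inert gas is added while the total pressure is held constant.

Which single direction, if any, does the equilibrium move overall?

right

Dilution lowers every aqueous concentration by the same factor. Δn_aq = 5 − 1 = +4, so the system shifts toward the side with more dissolved moles — to the right.
The forward reaction is exothermic. Lowering T favours the exothermic direction — shift to the right.
Adding inert gas at constant total pressure expands the volume and lowers every reacting partial pressure. With Δn_gas = 2 − 0 = +2, Q moves away from K toward the side with fewer gas moles, so the system shifts toward the side with more gas moles — to the right.
All effects act in the same direction — net shift to the right.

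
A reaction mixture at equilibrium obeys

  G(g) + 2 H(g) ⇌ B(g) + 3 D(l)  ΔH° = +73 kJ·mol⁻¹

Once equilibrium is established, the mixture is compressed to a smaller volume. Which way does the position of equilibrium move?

Gas moles: reactants 3, products 1 (Δn_gas = -2). Compression shifts the system toward the side with fewer moles of gas — to the right.

right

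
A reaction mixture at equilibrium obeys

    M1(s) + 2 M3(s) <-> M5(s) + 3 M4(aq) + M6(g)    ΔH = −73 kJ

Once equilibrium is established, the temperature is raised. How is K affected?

decreases

K depends on temperature via the van 't Hoff relation. The forward reaction is exothermic, so raising T decreases K.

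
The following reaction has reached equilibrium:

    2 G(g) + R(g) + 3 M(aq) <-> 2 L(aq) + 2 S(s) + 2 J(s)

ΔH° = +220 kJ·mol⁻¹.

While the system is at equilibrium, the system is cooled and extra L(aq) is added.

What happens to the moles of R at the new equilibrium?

The forward reaction is endothermic. Lowering T favours the exothermic direction — shift to the left.
Adding L (aq), a product, drives the reaction to the left.
The net shift is to the left. R is a reactant, so its amount increases.

increases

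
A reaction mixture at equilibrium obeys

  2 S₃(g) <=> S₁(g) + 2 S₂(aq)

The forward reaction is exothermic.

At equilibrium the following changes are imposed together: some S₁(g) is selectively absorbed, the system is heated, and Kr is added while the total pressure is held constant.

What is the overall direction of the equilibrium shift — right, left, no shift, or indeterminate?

Removing S₁ (g), a product, drives the reaction to the right.
The forward reaction is exothermic. Raising T favours the endothermic direction — shift to the left.
Adding inert gas at constant total pressure expands the volume and lowers every reacting partial pressure. With Δn_gas = 1 − 2 = -1, Q moves away from K toward the side with fewer gas moles, so the system shifts toward the side with more gas moles — to the left.
The individual effects push in opposite directions; without quantitative information the net direction cannot be determined.

cannot be determined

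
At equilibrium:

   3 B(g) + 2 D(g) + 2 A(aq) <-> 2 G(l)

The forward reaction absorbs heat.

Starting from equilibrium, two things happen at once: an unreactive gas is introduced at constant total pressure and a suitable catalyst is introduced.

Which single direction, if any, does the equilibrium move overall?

Adding inert gas at constant total pressure expands the volume and lowers every reacting partial pressure. With Δn_gas = 0 − 5 = -5, Q moves away from K toward the side with fewer gas moles, so the system shifts toward the side with more gas moles — to the left.
A catalyst speeds both forward and reverse rates equally; it changes neither Q nor K — no shift from this change.
Only the nonzero effect(s) matter; the net shift is to the left.

left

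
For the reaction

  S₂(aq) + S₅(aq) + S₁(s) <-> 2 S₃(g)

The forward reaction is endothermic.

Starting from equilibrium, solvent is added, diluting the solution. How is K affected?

unchanged

The equilibrium constant depends only on temperature. This perturbation may move the position of equilibrium, but since T is unchanged, K itself is unchanged.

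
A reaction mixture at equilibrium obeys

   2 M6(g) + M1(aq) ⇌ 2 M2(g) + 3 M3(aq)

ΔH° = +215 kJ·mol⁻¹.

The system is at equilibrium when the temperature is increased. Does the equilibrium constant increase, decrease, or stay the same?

K depends on temperature via the van 't Hoff relation. The forward reaction is endothermic, so raising T increases K.

increases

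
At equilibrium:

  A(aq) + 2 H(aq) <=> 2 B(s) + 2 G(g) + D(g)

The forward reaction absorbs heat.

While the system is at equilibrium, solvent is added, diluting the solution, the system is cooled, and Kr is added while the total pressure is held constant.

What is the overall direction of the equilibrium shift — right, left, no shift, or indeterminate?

cannot be determined

Dilution lowers every aqueous concentration by the same factor. Δn_aq = 0 − 3 = -3, so the system shifts toward the side with more dissolved moles — to the left.
The forward reaction is endothermic. Lowering T favours the exothermic direction — shift to the left.
Adding inert gas at constant total pressure expands the volume and lowers every reacting partial pressure. With Δn_gas = 3 − 0 = +3, Q moves away from K toward the side with fewer gas moles, so the system shifts toward the side with more gas moles — to the right.
The individual effects push in opposite directions; without quantitative information the net direction cannot be determined.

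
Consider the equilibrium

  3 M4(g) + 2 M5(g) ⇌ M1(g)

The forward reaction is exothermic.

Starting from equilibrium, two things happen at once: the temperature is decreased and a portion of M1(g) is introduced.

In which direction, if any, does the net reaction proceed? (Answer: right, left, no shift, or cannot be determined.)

cannot be determined

The forward reaction is exothermic. Lowering T favours the exothermic direction — shift to the right.
Adding M1 (g), a product, drives the reaction to the left.
The individual effects push in opposite directions; without quantitative information the net direction cannot be determined.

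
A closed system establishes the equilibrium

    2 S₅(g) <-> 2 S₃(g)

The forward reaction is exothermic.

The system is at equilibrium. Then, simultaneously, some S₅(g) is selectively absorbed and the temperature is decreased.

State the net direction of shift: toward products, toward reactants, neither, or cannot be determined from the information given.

cannot be determined

Removing S₅ (g), a reactant, drives the reaction to the left.
The forward reaction is exothermic. Lowering T favours the exothermic direction — shift to the right.
The individual effects push in opposite directions; without quantitative information the net direction cannot be determined.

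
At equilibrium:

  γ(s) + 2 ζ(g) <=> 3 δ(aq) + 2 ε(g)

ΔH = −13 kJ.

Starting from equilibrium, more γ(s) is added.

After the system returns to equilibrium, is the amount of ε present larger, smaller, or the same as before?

γ is a pure solid; its activity is 1 regardless of amount, so Q is unaffected — no shift from this change.
No net shift occurs, so the amount of ε is unchanged.

unchanged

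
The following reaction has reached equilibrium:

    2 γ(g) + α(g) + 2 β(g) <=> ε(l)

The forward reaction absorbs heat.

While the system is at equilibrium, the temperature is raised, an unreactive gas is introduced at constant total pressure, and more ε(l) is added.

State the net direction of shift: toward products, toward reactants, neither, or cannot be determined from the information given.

The forward reaction is endothermic. Raising T favours the endothermic direction — shift to the right.
Adding inert gas at constant total pressure expands the volume and lowers every reacting partial pressure. With Δn_gas = 0 − 5 = -5, Q moves away from K toward the side with fewer gas moles, so the system shifts toward the side with more gas moles — to the left.
ε is a pure liquid; its activity is 1 regardless of amount, so Q is unaffected — no shift from this change.
The individual effects push in opposite directions; without quantitative information the net direction cannot be determined.

cannot be determined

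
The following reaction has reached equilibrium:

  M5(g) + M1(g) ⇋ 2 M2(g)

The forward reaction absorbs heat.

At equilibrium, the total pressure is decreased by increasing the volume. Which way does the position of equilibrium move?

no shift

Gas moles: reactants 2, products 2. Δn_gas = 0, so a volume change leaves Q equal to K — no shift from this change.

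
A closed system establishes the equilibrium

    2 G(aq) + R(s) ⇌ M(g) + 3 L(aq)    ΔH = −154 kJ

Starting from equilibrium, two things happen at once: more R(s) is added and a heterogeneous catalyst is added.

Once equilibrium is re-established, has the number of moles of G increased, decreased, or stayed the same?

R is a pure solid; its activity is 1 regardless of amount, so Q is unaffected — no shift from this change.
A catalyst speeds both forward and reverse rates equally; it changes neither Q nor K — no shift from this change.
No net shift occurs, so the amount of G is unchanged.

unchanged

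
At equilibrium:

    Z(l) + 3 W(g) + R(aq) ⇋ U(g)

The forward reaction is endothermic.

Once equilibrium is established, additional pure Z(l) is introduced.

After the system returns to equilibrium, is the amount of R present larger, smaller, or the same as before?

unchanged

Z is a pure liquid; its activity is 1 regardless of amount, so Q is unaffected — no shift from this change.
No net shift occurs, so the amount of R is unchanged.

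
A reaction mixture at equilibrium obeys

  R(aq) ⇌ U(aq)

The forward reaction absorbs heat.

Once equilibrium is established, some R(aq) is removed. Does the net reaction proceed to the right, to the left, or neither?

Removing R (aq), a reactant, drives the reaction to the left.

left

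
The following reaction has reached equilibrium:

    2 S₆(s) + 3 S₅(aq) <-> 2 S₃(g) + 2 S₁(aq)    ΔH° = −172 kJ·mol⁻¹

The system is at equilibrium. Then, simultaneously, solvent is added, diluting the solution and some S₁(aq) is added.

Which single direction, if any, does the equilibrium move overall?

left

Dilution lowers every aqueous concentration by the same factor. Δn_aq = 2 − 3 = -1, so the system shifts toward the side with more dissolved moles — to the left.
Adding S₁ (aq), a product, drives the reaction to the left.
All effects act in the same direction — net shift to the left.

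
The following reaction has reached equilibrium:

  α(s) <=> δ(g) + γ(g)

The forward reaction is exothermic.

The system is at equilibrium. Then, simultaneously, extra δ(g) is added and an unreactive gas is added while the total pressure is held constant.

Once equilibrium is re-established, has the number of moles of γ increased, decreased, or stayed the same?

cannot be determined

Adding δ (g), a product, drives the reaction to the left.
Adding inert gas at constant total pressure expands the volume and lowers every reacting partial pressure. With Δn_gas = 2 − 0 = +2, Q moves away from K toward the side with fewer gas moles, so the system shifts toward the side with more gas moles — to the right.
The two effects oppose each other, so the net shift — and hence the change in γ — cannot be determined from the given information.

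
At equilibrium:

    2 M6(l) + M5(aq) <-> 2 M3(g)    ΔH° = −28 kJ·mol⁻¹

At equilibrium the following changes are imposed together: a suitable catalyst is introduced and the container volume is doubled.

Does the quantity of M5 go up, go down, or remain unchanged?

A catalyst speeds both forward and reverse rates equally; it changes neither Q nor K — no shift from this change.
Gas moles: reactants 0, products 2 (Δn_gas = +2). Expansion shifts the system toward the side with more moles of gas — to the right.
The net shift is to the right. M5 is a reactant, so its amount decreases.

decreases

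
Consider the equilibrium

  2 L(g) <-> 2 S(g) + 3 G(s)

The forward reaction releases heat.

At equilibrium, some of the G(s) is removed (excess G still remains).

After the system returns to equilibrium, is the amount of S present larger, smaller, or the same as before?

G is a pure solid; its activity is 1 regardless of amount, so Q is unaffected — no shift from this change.
No net shift occurs, so the amount of S is unchanged.

unchanged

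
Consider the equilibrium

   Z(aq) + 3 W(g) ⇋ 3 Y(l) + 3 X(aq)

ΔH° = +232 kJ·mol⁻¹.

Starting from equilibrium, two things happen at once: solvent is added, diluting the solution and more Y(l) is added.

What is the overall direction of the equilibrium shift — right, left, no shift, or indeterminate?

Dilution lowers every aqueous concentration by the same factor. Δn_aq = 3 − 1 = +2, so the system shifts toward the side with more dissolved moles — to the right.
Y is a pure liquid; its activity is 1 regardless of amount, so Q is unaffected — no shift from this change.
Only the nonzero effect(s) matter; the net shift is to the right.

right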